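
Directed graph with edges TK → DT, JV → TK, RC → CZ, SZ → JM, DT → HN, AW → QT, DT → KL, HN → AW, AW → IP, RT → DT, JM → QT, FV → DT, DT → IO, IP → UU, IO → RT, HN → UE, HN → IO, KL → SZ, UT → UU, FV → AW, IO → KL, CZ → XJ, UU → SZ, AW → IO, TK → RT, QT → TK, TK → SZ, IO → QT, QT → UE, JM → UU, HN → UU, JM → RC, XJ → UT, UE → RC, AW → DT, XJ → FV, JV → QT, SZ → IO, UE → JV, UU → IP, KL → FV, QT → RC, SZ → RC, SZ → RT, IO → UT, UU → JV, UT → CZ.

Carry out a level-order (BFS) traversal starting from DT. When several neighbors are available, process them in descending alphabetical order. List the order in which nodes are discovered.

Visit DT; enqueue KL, IO, HN → queue [KL, IO, HN]
Visit KL; enqueue SZ, FV → queue [IO, HN, SZ, FV]
Visit IO; enqueue UT, RT, QT → queue [HN, SZ, FV, UT, RT, QT]
Visit HN; enqueue UU, UE, AW → queue [SZ, FV, UT, RT, QT, UU, UE, AW]
Visit SZ; enqueue RC, JM → queue [FV, UT, RT, QT, UU, UE, AW, RC, JM]
Visit FV → queue [UT, RT, QT, UU, UE, AW, RC, JM]
Visit UT; enqueue CZ → queue [RT, QT, UU, UE, AW, RC, JM, CZ]
Visit RT → queue [QT, UU, UE, AW, RC, JM, CZ]
Visit QT; enqueue TK → queue [UU, UE, AW, RC, JM, CZ, TK]
Visit UU; enqueue JV, IP → queue [UE, AW, RC, JM, CZ, TK, JV, IP]
Visit UE → queue [AW, RC, JM, CZ, TK, JV, IP]
Visit AW → queue [RC, JM, CZ, TK, JV, IP]
Visit RC → queue [JM, CZ, TK, JV, IP]
Visit JM → queue [CZ, TK, JV, IP]
Visit CZ; enqueue XJ → queue [TK, JV, IP, XJ]
Visit TK → queue [JV, IP, XJ]
Visit JV → queue [IP, XJ]
Visit IP → queue [XJ]
Visit XJ → queue []

DT KL IO HN SZ FV UT RT QT UU UE AW RC JM CZ TK JV IP XJ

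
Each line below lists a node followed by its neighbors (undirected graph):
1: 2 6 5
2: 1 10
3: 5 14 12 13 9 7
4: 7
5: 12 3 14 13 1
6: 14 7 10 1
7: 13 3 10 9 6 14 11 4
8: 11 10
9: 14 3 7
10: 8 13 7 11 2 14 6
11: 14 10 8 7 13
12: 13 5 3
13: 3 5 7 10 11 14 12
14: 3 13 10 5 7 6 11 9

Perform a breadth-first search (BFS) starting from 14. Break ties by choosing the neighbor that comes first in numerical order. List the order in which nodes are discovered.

14 -> 3 -> 5 -> 6 -> 7 -> 9 -> 10 -> 11 -> 13 -> 12 -> 1 -> 4 -> 2 -> 8

Visit 14; enqueue 3, 5, 6, 7, 9, 10, 11, 13 → queue [3, 5, 6, 7, 9, 10, 11, 13]
Visit 3; enqueue 12 → queue [5, 6, 7, 9, 10, 11, 13, 12]
Visit 5; enqueue 1 → queue [6, 7, 9, 10, 11, 13, 12, 1]
Visit 6 → queue [7, 9, 10, 11, 13, 12, 1]
Visit 7; enqueue 4 → queue [9, 10, 11, 13, 12, 1, 4]
Visit 9 → queue [10, 11, 13, 12, 1, 4]
Visit 10; enqueue 2, 8 → queue [11, 13, 12, 1, 4, 2, 8]
Visit 11 → queue [13, 12, 1, 4, 2, 8]
Visit 13 → queue [12, 1, 4, 2, 8]
Visit 12 → queue [1, 4, 2, 8]
Visit 1 → queue [4, 2, 8]
Visit 4 → queue [2, 8]
Visit 2 → queue [8]
Visit 8 → queue []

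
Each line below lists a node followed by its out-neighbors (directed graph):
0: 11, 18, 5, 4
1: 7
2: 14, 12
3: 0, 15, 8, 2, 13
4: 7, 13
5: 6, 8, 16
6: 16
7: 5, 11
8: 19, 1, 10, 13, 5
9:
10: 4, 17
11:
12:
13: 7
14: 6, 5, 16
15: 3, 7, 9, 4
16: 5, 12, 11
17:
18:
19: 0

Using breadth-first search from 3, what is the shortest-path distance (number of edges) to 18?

2

Level 0: 3
Level 1: 0, 2, 8, 13, 15
Level 2: 1, 4, 5, 7, 9, 10, 11, 12, 14, 18, 19
Level 3: 6, 16, 17
18 first appears at level 2.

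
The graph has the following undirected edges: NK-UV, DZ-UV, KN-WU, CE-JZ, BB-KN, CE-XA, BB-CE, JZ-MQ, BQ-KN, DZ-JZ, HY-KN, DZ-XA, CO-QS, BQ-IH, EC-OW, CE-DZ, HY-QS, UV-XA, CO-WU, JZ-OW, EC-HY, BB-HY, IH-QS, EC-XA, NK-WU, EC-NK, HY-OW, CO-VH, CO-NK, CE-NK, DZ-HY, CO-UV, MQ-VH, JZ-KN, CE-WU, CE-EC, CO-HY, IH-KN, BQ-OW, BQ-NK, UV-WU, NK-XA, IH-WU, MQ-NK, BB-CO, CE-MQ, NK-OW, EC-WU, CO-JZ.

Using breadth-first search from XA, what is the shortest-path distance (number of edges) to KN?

Level 0: XA
Level 1: CE, DZ, EC, NK, UV
Level 2: BB, BQ, CO, HY, JZ, MQ, OW, WU
Level 3: IH, KN, QS, VH
KN first appears at level 3.

3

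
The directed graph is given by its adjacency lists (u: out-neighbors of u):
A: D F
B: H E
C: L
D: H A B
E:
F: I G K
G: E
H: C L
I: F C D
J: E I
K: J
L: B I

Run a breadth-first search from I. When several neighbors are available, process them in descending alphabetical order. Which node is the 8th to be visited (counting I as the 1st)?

Visit I; enqueue F, D, C → queue [F, D, C]
Visit F; enqueue K, G → queue [D, C, K, G]
Visit D; enqueue H, B, A → queue [C, K, G, H, B, A]
Visit C; enqueue L → queue [K, G, H, B, A, L]
Visit K; enqueue J → queue [G, H, B, A, L, J]
Visit G; enqueue E → queue [H, B, A, L, J, E]
Visit H → queue [B, A, L, J, E]
Visit B → queue [A, L, J, E]
Visit A → queue [L, J, E]
Visit L → queue [J, E]
Visit J → queue [E]
Visit E → queue []

Visit order: I, F, D, C, K, G, H, B, A, L, J, E

B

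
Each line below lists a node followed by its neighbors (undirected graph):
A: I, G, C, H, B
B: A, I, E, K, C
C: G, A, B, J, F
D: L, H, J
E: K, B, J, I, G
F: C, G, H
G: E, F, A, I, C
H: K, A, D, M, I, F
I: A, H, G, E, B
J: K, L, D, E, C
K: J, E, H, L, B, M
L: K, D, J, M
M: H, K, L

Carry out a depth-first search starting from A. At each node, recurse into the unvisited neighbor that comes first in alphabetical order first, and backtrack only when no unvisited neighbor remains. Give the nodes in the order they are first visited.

A, B, C, F, G, E, I, H, D, J, K, L, M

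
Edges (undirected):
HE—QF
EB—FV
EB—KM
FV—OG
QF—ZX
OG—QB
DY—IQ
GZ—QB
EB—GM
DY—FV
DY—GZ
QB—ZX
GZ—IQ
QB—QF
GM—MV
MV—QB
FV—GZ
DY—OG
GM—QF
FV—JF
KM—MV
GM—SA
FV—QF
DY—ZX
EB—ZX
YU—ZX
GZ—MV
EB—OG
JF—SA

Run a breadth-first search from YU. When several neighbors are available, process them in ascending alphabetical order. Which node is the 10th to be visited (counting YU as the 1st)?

OG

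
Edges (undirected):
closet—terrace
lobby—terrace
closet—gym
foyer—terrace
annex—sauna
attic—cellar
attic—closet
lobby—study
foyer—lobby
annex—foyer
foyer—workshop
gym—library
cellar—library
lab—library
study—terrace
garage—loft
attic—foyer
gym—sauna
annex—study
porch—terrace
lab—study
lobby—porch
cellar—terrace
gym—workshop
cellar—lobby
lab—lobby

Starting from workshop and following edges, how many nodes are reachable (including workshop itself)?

BFS from workshop visits: workshop, foyer, gym, annex, attic, lobby, terrace, closet, library, sauna, study, cellar, lab, porch
Reachable nodes: 14 of 16 total.

14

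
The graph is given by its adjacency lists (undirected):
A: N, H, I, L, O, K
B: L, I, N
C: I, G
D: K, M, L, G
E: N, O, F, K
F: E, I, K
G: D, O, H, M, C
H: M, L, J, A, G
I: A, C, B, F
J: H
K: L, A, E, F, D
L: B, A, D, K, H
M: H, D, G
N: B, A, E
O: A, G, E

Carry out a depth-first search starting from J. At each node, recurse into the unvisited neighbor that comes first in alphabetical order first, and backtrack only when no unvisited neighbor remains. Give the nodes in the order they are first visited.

Visit J
J → H
H → A
A → I
I → B
B → L
L → D
D → G
G → C
G → M
G → O
O → E
E → F
F → K
E → N

J, H, A, I, B, L, D, G, C, M, O, E, F, K, N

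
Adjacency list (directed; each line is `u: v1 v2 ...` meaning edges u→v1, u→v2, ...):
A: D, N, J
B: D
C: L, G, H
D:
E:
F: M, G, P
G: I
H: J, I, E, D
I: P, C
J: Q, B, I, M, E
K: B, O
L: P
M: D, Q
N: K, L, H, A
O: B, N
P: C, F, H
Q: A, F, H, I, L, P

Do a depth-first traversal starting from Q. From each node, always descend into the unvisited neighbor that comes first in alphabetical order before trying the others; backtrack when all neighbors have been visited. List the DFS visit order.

Visit Q
Q → A
A → D
A → J
J → B
J → E
J → I
I → C
C → G
C → H
C → L
L → P
P → F
F → M
A → N
N → K
K → O

Q, A, D, J, B, E, I, C, G, H, L, P, F, M, N, K, O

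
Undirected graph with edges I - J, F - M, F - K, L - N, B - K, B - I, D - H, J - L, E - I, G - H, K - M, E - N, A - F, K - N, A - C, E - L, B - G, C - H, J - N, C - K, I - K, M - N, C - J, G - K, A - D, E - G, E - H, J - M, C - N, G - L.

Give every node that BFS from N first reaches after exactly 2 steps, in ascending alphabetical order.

Level 0: N
Level 1: C, E, J, K, L, M
Level 2: A, B, F, G, H, I
Level 3: D

A, B, F, G, H, I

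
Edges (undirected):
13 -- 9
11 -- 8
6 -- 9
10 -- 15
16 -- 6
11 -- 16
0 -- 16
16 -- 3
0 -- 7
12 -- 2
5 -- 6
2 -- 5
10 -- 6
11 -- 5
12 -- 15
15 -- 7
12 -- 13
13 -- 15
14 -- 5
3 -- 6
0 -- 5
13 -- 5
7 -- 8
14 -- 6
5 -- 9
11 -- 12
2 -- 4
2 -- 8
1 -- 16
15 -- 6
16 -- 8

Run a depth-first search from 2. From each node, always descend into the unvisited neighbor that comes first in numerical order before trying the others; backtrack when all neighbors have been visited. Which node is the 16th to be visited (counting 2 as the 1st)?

15

Visit 2
2 → 4
2 → 5
5 → 0
0 → 7
7 → 8
8 → 11
11 → 12
12 → 13
13 → 9
9 → 6
6 → 3
3 → 16
16 → 1
6 → 10
10 → 15
6 → 14

Visit order: 2, 4, 5, 0, 7, 8, 11, 12, 13, 9, 6, 3, 16, 1, 10, 15, 14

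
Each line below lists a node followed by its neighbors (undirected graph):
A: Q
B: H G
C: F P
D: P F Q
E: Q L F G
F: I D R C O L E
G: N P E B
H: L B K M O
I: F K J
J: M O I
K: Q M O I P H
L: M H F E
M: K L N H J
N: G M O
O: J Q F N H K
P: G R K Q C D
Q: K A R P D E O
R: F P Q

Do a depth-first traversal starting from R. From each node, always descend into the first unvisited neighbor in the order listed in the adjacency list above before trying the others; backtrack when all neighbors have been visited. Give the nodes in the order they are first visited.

Visit R
R → F
F → I
I → K
K → Q
Q → A
Q → P
P → G
G → N
N → M
M → L
L → H
H → B
H → O
O → J
L → E
P → C
P → D

R → F → I → K → Q → A → P → G → N → M → L → H → B → O → J → E → C → D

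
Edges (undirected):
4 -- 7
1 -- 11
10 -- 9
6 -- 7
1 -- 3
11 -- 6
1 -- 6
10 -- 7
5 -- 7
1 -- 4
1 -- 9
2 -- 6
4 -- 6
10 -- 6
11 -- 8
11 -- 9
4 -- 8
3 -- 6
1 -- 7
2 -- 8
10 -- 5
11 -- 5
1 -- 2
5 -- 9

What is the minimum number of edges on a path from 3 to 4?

Level 0: 3
Level 1: 1, 6
Level 2: 2, 4, 7, 9, 10, 11
Level 3: 5, 8
4 first appears at level 2.

2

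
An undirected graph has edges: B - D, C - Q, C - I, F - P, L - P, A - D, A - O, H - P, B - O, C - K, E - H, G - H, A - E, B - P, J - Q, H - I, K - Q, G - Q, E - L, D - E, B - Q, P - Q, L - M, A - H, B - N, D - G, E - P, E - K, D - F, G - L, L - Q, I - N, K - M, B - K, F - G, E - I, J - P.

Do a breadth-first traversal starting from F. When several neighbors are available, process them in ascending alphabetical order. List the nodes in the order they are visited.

Visit F; enqueue D, G, P → queue [D, G, P]
Visit D; enqueue A, B, E → queue [G, P, A, B, E]
Visit G; enqueue H, L, Q → queue [P, A, B, E, H, L, Q]
Visit P; enqueue J → queue [A, B, E, H, L, Q, J]
Visit A; enqueue O → queue [B, E, H, L, Q, J, O]
Visit B; enqueue K, N → queue [E, H, L, Q, J, O, K, N]
Visit E; enqueue I → queue [H, L, Q, J, O, K, N, I]
Visit H → queue [L, Q, J, O, K, N, I]
Visit L; enqueue M → queue [Q, J, O, K, N, I, M]
Visit Q; enqueue C → queue [J, O, K, N, I, M, C]
Visit J → queue [O, K, N, I, M, C]
Visit O → queue [K, N, I, M, C]
Visit K → queue [N, I, M, C]
Visit N → queue [I, M, C]
Visit I → queue [M, C]
Visit M → queue [C]
Visit C → queue []

F → D → G → P → A → B → E → H → L → Q → J → O → K → N → I → M → C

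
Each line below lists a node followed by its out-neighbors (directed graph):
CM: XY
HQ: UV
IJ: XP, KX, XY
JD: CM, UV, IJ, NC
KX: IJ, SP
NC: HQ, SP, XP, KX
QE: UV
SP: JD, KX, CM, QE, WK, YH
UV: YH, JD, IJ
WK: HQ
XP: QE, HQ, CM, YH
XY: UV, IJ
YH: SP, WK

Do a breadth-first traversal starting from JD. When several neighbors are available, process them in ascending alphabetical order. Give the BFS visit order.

Visit JD; enqueue CM, IJ, NC, UV → queue [CM, IJ, NC, UV]
Visit CM; enqueue XY → queue [IJ, NC, UV, XY]
Visit IJ; enqueue KX, XP → queue [NC, UV, XY, KX, XP]
Visit NC; enqueue HQ, SP → queue [UV, XY, KX, XP, HQ, SP]
Visit UV; enqueue YH → queue [XY, KX, XP, HQ, SP, YH]
Visit XY → queue [KX, XP, HQ, SP, YH]
Visit KX → queue [XP, HQ, SP, YH]
Visit XP; enqueue QE → queue [HQ, SP, YH, QE]
Visit HQ → queue [SP, YH, QE]
Visit SP; enqueue WK → queue [YH, QE, WK]
Visit YH → queue [QE, WK]
Visit QE → queue [WK]
Visit WK → queue []

JD CM IJ NC UV XY KX XP HQ SP YH QE WK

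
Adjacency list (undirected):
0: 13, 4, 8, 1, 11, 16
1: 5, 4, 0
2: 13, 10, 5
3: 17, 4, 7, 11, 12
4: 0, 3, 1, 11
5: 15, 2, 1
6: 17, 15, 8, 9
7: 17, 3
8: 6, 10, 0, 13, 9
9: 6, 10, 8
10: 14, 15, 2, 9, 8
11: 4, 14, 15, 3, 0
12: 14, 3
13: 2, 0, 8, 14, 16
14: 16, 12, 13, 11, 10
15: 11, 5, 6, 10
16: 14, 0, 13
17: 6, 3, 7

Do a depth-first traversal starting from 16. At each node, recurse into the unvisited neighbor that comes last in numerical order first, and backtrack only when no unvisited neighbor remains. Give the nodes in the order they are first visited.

16, 14, 13, 8, 10, 15, 11, 4, 3, 17, 7, 6, 9, 12, 1, 5, 2, 0

Visit 16
16 → 14
14 → 13
13 → 8
8 → 10
10 → 15
15 → 11
11 → 4
4 → 3
3 → 17
17 → 7
17 → 6
6 → 9
3 → 12
4 → 1
1 → 5
5 → 2
1 → 0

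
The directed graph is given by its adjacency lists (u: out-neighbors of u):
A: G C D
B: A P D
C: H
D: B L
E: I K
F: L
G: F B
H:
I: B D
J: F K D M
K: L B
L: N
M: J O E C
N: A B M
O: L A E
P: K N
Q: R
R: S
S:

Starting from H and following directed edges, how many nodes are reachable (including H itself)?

BFS from H visits: H
Reachable nodes: 1 of 19 total.

1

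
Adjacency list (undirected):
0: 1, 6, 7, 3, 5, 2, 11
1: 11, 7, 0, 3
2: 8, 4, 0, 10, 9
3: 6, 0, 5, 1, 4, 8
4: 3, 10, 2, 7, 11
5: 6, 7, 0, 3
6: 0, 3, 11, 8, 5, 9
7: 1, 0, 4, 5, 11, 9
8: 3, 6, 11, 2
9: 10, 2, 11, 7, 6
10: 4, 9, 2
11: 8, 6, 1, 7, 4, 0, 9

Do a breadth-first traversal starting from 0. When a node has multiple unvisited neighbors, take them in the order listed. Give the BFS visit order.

Visit 0; enqueue 1, 6, 7, 3, 5, 2, 11 → queue [1, 6, 7, 3, 5, 2, 11]
Visit 1 → queue [6, 7, 3, 5, 2, 11]
Visit 6; enqueue 8, 9 → queue [7, 3, 5, 2, 11, 8, 9]
Visit 7; enqueue 4 → queue [3, 5, 2, 11, 8, 9, 4]
Visit 3 → queue [5, 2, 11, 8, 9, 4]
Visit 5 → queue [2, 11, 8, 9, 4]
Visit 2; enqueue 10 → queue [11, 8, 9, 4, 10]
Visit 11 → queue [8, 9, 4, 10]
Visit 8 → queue [9, 4, 10]
Visit 9 → queue [4, 10]
Visit 4 → queue [10]
Visit 10 → queue []

0 1 6 7 3 5 2 11 8 9 4 10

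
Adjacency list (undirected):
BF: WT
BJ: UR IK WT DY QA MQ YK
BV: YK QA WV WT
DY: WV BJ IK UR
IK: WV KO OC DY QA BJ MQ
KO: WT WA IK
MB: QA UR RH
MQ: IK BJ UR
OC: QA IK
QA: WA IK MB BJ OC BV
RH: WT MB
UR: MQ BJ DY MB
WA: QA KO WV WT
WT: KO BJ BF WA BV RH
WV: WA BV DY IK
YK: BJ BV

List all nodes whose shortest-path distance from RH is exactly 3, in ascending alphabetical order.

Level 0: RH
Level 1: MB, WT
Level 2: BF, BJ, BV, KO, QA, UR, WA
Level 3: DY, IK, MQ, OC, WV, YK

DY, IK, MQ, OC, WV, YK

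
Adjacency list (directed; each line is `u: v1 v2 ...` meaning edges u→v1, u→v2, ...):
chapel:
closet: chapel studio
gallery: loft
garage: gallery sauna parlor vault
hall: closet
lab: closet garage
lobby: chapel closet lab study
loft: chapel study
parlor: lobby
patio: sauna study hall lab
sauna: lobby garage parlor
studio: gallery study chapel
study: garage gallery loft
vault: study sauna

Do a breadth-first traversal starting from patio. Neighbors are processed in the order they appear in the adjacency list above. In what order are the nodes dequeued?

Visit patio; enqueue sauna, study, hall, lab → queue [sauna, study, hall, lab]
Visit sauna; enqueue lobby, garage, parlor → queue [study, hall, lab, lobby, garage, parlor]
Visit study; enqueue gallery, loft → queue [hall, lab, lobby, garage, parlor, gallery, loft]
Visit hall; enqueue closet → queue [lab, lobby, garage, parlor, gallery, loft, closet]
Visit lab → queue [lobby, garage, parlor, gallery, loft, closet]
Visit lobby; enqueue chapel → queue [garage, parlor, gallery, loft, closet, chapel]
Visit garage; enqueue vault → queue [parlor, gallery, loft, closet, chapel, vault]
Visit parlor → queue [gallery, loft, closet, chapel, vault]
Visit gallery → queue [loft, closet, chapel, vault]
Visit loft → queue [closet, chapel, vault]
Visit closet; enqueue studio → queue [chapel, vault, studio]
Visit chapel → queue [vault, studio]
Visit vault → queue [studio]
Visit studio → queue []

patio → sauna → study → hall → lab → lobby → garage → parlor → gallery → loft → closet → chapel → vault → studio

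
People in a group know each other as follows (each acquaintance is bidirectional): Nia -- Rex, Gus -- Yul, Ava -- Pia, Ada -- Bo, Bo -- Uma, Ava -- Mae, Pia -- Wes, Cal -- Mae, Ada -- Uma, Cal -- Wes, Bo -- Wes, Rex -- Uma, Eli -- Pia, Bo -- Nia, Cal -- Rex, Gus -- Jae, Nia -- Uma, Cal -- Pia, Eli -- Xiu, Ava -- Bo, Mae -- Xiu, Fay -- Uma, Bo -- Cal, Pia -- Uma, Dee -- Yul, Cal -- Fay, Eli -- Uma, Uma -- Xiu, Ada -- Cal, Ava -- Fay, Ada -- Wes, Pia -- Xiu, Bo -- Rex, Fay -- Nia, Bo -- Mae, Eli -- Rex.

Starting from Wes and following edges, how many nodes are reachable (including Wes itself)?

13

BFS from Wes visits: Wes, Pia, Cal, Bo, Ada, Xiu, Uma, Eli, Ava, Rex, Mae, Fay, Nia
Reachable nodes: 13 of 17 total.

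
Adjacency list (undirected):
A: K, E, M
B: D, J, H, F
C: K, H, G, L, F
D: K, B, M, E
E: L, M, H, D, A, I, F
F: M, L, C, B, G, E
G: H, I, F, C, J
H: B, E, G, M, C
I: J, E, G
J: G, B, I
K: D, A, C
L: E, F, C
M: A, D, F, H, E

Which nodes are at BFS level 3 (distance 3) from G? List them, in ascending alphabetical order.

A, D

Level 0: G
Level 1: C, F, H, I, J
Level 2: B, E, K, L, M
Level 3: A, D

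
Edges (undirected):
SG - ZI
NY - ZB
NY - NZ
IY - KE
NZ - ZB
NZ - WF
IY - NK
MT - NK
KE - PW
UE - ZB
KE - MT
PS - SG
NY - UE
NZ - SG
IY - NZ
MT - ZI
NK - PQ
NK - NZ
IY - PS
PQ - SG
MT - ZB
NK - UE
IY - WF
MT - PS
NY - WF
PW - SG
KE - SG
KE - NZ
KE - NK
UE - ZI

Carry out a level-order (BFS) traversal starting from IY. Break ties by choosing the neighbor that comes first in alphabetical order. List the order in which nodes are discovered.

Visit IY; enqueue KE, NK, NZ, PS, WF → queue [KE, NK, NZ, PS, WF]
Visit KE; enqueue MT, PW, SG → queue [NK, NZ, PS, WF, MT, PW, SG]
Visit NK; enqueue PQ, UE → queue [NZ, PS, WF, MT, PW, SG, PQ, UE]
Visit NZ; enqueue NY, ZB → queue [PS, WF, MT, PW, SG, PQ, UE, NY, ZB]
Visit PS → queue [WF, MT, PW, SG, PQ, UE, NY, ZB]
Visit WF → queue [MT, PW, SG, PQ, UE, NY, ZB]
Visit MT; enqueue ZI → queue [PW, SG, PQ, UE, NY, ZB, ZI]
Visit PW → queue [SG, PQ, UE, NY, ZB, ZI]
Visit SG → queue [PQ, UE, NY, ZB, ZI]
Visit PQ → queue [UE, NY, ZB, ZI]
Visit UE → queue [NY, ZB, ZI]
Visit NY → queue [ZB, ZI]
Visit ZB → queue [ZI]
Visit ZI → queue []

IY, KE, NK, NZ, PS, WF, MT, PW, SG, PQ, UE, NY, ZB, ZI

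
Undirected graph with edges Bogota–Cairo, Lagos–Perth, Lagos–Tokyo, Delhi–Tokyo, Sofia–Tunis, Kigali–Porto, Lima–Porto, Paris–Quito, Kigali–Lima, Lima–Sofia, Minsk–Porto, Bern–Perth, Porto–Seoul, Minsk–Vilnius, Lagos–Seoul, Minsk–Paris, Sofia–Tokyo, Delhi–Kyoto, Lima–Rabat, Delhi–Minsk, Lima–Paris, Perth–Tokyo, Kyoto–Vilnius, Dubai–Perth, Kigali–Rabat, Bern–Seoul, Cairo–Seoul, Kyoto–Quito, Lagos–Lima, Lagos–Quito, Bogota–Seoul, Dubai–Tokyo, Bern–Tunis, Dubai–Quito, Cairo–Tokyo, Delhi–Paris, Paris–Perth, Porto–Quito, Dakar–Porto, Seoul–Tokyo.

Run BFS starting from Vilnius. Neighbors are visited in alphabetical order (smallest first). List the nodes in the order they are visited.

Visit Vilnius; enqueue Kyoto, Minsk → queue [Kyoto, Minsk]
Visit Kyoto; enqueue Delhi, Quito → queue [Minsk, Delhi, Quito]
Visit Minsk; enqueue Paris, Porto → queue [Delhi, Quito, Paris, Porto]
Visit Delhi; enqueue Tokyo → queue [Quito, Paris, Porto, Tokyo]
Visit Quito; enqueue Dubai, Lagos → queue [Paris, Porto, Tokyo, Dubai, Lagos]
Visit Paris; enqueue Lima, Perth → queue [Porto, Tokyo, Dubai, Lagos, Lima, Perth]
Visit Porto; enqueue Dakar, Kigali, Seoul → queue [Tokyo, Dubai, Lagos, Lima, Perth, Dakar, Kigali, Seoul]
Visit Tokyo; enqueue Cairo, Sofia → queue [Dubai, Lagos, Lima, Perth, Dakar, Kigali, Seoul, Cairo, Sofia]
Visit Dubai → queue [Lagos, Lima, Perth, Dakar, Kigali, Seoul, Cairo, Sofia]
Visit Lagos → queue [Lima, Perth, Dakar, Kigali, Seoul, Cairo, Sofia]
Visit Lima; enqueue Rabat → queue [Perth, Dakar, Kigali, Seoul, Cairo, Sofia, Rabat]
Visit Perth; enqueue Bern → queue [Dakar, Kigali, Seoul, Cairo, Sofia, Rabat, Bern]
Visit Dakar → queue [Kigali, Seoul, Cairo, Sofia, Rabat, Bern]
Visit Kigali → queue [Seoul, Cairo, Sofia, Rabat, Bern]
Visit Seoul; enqueue Bogota → queue [Cairo, Sofia, Rabat, Bern, Bogota]
Visit Cairo → queue [Sofia, Rabat, Bern, Bogota]
Visit Sofia; enqueue Tunis → queue [Rabat, Bern, Bogota, Tunis]
Visit Rabat → queue [Bern, Bogota, Tunis]
Visit Bern → queue [Bogota, Tunis]
Visit Bogota → queue [Tunis]
Visit Tunis → queue []

Vilnius → Kyoto → Minsk → Delhi → Quito → Paris → Porto → Tokyo → Dubai → Lagos → Lima → Perth → Dakar → Kigali → Seoul → Cairo → Sofia → Rabat → Bern → Bogota → Tunis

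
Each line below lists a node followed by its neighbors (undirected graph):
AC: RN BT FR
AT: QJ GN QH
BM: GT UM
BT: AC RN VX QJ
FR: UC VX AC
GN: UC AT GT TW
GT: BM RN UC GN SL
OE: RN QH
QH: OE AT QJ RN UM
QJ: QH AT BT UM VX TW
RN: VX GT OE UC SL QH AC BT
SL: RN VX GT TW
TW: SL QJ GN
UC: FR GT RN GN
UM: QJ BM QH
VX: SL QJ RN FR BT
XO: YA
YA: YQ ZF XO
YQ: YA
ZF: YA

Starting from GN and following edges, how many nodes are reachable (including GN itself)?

16

BFS from GN visits: GN, UC, AT, GT, TW, FR, RN, QJ, QH, BM, SL, VX, AC, OE, BT, UM
Reachable nodes: 16 of 20 total.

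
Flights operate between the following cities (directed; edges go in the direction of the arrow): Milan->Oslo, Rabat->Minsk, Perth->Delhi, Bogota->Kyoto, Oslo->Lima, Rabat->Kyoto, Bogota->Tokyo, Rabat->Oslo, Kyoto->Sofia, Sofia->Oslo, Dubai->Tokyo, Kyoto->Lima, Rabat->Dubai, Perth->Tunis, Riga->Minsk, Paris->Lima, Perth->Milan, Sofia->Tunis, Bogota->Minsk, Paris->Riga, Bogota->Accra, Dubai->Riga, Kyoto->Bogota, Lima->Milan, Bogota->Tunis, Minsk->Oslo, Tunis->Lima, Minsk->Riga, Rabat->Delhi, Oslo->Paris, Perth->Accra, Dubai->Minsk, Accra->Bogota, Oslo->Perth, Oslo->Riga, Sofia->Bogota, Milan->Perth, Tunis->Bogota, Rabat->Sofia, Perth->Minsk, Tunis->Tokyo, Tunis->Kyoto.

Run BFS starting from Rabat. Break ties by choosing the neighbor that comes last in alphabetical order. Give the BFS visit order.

Rabat, Sofia, Oslo, Minsk, Kyoto, Dubai, Delhi, Tunis, Bogota, Riga, Perth, Paris, Lima, Tokyo, Accra, Milan

Visit Rabat; enqueue Sofia, Oslo, Minsk, Kyoto, Dubai, Delhi → queue [Sofia, Oslo, Minsk, Kyoto, Dubai, Delhi]
Visit Sofia; enqueue Tunis, Bogota → queue [Oslo, Minsk, Kyoto, Dubai, Delhi, Tunis, Bogota]
Visit Oslo; enqueue Riga, Perth, Paris, Lima → queue [Minsk, Kyoto, Dubai, Delhi, Tunis, Bogota, Riga, Perth, Paris, Lima]
Visit Minsk → queue [Kyoto, Dubai, Delhi, Tunis, Bogota, Riga, Perth, Paris, Lima]
Visit Kyoto → queue [Dubai, Delhi, Tunis, Bogota, Riga, Perth, Paris, Lima]
Visit Dubai; enqueue Tokyo → queue [Delhi, Tunis, Bogota, Riga, Perth, Paris, Lima, Tokyo]
Visit Delhi → queue [Tunis, Bogota, Riga, Perth, Paris, Lima, Tokyo]
Visit Tunis → queue [Bogota, Riga, Perth, Paris, Lima, Tokyo]
Visit Bogota; enqueue Accra → queue [Riga, Perth, Paris, Lima, Tokyo, Accra]
Visit Riga → queue [Perth, Paris, Lima, Tokyo, Accra]
Visit Perth; enqueue Milan → queue [Paris, Lima, Tokyo, Accra, Milan]
Visit Paris → queue [Lima, Tokyo, Accra, Milan]
Visit Lima → queue [Tokyo, Accra, Milan]
Visit Tokyo → queue [Accra, Milan]
Visit Accra → queue [Milan]
Visit Milan → queue []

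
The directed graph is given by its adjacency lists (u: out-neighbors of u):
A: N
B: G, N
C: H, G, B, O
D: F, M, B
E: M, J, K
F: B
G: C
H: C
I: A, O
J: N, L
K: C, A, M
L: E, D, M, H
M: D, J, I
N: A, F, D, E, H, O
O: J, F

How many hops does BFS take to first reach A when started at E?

2

Level 0: E
Level 1: J, K, M
Level 2: A, C, D, I, L, N
Level 3: B, F, G, H, O
A first appears at level 2.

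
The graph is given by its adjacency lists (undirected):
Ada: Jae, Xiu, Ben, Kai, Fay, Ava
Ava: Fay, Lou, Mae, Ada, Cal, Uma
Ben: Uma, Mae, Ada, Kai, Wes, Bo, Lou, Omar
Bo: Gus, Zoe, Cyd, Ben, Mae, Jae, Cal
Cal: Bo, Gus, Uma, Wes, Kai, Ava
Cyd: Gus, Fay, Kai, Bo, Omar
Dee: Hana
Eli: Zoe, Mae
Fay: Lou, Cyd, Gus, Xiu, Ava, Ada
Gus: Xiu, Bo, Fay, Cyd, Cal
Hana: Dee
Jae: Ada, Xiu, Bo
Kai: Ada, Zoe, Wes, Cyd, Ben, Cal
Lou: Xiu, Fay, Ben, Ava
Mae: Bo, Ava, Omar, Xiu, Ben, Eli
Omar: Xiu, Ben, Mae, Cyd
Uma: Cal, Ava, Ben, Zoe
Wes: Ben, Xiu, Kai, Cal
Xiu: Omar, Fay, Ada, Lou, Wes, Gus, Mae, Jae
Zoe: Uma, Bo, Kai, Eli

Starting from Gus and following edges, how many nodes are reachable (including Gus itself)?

18

BFS from Gus visits: Gus, Bo, Cal, Cyd, Fay, Xiu, Ben, Jae, Mae, Zoe, Ava, Kai, Uma, Wes, Omar, Ada, Lou, Eli
Reachable nodes: 18 of 20 total.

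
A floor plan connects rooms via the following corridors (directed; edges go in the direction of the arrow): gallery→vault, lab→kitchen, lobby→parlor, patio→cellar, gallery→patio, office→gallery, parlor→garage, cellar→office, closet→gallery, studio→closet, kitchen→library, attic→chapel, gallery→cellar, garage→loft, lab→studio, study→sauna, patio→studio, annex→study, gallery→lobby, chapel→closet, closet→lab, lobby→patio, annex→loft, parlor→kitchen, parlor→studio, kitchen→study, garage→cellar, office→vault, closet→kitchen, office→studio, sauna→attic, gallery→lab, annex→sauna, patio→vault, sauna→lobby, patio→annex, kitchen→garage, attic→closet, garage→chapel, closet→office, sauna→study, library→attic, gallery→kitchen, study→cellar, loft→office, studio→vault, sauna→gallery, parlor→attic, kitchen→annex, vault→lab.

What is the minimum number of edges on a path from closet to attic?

Level 0: closet
Level 1: gallery, kitchen, lab, office
Level 2: annex, cellar, garage, library, lobby, patio, studio, study, vault
Level 3: attic, chapel, loft, parlor, sauna
attic first appears at level 3.

3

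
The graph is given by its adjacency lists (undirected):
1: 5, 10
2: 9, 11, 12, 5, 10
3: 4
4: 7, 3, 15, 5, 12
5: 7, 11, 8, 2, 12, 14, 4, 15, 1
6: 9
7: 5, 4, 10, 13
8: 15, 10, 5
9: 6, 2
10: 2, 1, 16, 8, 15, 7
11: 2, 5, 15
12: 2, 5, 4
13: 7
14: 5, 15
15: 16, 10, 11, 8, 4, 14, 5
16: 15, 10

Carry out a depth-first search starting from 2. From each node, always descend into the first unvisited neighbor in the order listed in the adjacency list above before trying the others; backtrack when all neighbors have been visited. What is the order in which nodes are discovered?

2 -> 9 -> 6 -> 11 -> 5 -> 7 -> 4 -> 3 -> 15 -> 16 -> 10 -> 1 -> 8 -> 14 -> 12 -> 13

Visit 2
2 → 9
9 → 6
2 → 11
11 → 5
5 → 7
7 → 4
4 → 3
4 → 15
15 → 16
16 → 10
10 → 1
10 → 8
15 → 14
4 → 12
7 → 13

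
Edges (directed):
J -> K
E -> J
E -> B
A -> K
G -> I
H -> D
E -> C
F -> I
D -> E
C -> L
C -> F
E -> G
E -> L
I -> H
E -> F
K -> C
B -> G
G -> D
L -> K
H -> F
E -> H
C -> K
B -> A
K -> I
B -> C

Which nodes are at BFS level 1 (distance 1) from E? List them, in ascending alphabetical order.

Level 0: E
Level 1: B, C, F, G, H, J, L
Level 2: A, D, I, K

B, C, F, G, H, J, L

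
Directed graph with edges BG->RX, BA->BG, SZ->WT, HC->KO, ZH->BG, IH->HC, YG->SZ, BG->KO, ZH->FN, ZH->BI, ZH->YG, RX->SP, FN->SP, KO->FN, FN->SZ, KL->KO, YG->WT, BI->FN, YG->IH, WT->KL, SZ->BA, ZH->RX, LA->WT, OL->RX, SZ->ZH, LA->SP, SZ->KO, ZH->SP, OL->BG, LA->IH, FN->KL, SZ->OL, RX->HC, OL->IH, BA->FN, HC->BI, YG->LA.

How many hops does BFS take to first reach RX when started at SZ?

2

Level 0: SZ
Level 1: BA, KO, OL, WT, ZH
Level 2: BG, BI, FN, IH, KL, RX, SP, YG
Level 3: HC, LA
RX first appears at level 2.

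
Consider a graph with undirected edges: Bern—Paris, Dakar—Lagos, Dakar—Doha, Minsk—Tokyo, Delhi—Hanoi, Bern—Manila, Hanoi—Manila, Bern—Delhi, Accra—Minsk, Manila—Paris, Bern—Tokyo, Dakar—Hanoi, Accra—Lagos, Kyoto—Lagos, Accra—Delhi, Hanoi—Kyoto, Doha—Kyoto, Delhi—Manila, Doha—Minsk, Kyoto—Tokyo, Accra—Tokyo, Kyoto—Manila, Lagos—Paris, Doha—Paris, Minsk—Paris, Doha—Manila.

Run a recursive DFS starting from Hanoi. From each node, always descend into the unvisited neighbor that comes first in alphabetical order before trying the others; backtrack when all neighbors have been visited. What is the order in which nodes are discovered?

Visit Hanoi
Hanoi → Dakar
Dakar → Doha
Doha → Kyoto
Kyoto → Lagos
Lagos → Accra
Accra → Delhi
Delhi → Bern
Bern → Manila
Manila → Paris
Paris → Minsk
Minsk → Tokyo

Hanoi → Dakar → Doha → Kyoto → Lagos → Accra → Delhi → Bern → Manila → Paris → Minsk → Tokyo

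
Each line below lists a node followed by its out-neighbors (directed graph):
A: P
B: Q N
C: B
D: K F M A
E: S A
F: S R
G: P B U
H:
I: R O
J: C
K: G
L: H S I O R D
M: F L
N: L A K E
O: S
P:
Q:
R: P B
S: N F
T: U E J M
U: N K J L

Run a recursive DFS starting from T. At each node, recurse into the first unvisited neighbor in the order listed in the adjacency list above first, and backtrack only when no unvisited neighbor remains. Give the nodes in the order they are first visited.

Visit T
T → U
U → N
N → L
L → H
L → S
S → F
F → R
R → P
R → B
B → Q
L → I
I → O
L → D
D → K
K → G
D → M
D → A
N → E
U → J
J → C

T, U, N, L, H, S, F, R, P, B, Q, I, O, D, K, G, M, A, E, J, C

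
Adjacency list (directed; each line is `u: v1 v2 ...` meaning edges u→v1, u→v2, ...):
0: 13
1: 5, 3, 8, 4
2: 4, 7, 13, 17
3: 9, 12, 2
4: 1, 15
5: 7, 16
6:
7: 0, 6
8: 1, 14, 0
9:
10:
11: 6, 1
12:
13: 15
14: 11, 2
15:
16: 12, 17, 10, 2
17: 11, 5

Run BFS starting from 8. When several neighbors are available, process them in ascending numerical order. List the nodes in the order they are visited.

Visit 8; enqueue 0, 1, 14 → queue [0, 1, 14]
Visit 0; enqueue 13 → queue [1, 14, 13]
Visit 1; enqueue 3, 4, 5 → queue [14, 13, 3, 4, 5]
Visit 14; enqueue 2, 11 → queue [13, 3, 4, 5, 2, 11]
Visit 13; enqueue 15 → queue [3, 4, 5, 2, 11, 15]
Visit 3; enqueue 9, 12 → queue [4, 5, 2, 11, 15, 9, 12]
Visit 4 → queue [5, 2, 11, 15, 9, 12]
Visit 5; enqueue 7, 16 → queue [2, 11, 15, 9, 12, 7, 16]
Visit 2; enqueue 17 → queue [11, 15, 9, 12, 7, 16, 17]
Visit 11; enqueue 6 → queue [15, 9, 12, 7, 16, 17, 6]
Visit 15 → queue [9, 12, 7, 16, 17, 6]
Visit 9 → queue [12, 7, 16, 17, 6]
Visit 12 → queue [7, 16, 17, 6]
Visit 7 → queue [16, 17, 6]
Visit 16; enqueue 10 → queue [17, 6, 10]
Visit 17 → queue [6, 10]
Visit 6 → queue [10]
Visit 10 → queue []

8 -> 0 -> 1 -> 14 -> 13 -> 3 -> 4 -> 5 -> 2 -> 11 -> 15 -> 9 -> 12 -> 7 -> 16 -> 17 -> 6 -> 10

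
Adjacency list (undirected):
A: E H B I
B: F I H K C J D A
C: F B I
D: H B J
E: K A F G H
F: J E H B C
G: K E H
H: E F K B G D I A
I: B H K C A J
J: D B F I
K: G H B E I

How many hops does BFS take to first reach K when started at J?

Level 0: J
Level 1: B, D, F, I
Level 2: A, C, E, H, K
Level 3: G
K first appears at level 2.

2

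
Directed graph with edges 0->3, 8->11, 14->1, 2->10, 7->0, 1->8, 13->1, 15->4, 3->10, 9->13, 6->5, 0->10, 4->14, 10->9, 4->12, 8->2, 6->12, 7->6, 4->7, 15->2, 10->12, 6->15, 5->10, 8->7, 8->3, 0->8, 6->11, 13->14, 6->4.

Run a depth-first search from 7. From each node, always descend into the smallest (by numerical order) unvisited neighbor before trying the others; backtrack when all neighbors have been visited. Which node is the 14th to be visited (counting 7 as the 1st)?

4

Visit 7
7 → 0
0 → 3
3 → 10
10 → 9
9 → 13
13 → 1
1 → 8
8 → 2
8 → 11
13 → 14
10 → 12
7 → 6
6 → 4
6 → 5
6 → 15

Visit order: 7, 0, 3, 10, 9, 13, 1, 8, 2, 11, 14, 12, 6, 4, 5, 15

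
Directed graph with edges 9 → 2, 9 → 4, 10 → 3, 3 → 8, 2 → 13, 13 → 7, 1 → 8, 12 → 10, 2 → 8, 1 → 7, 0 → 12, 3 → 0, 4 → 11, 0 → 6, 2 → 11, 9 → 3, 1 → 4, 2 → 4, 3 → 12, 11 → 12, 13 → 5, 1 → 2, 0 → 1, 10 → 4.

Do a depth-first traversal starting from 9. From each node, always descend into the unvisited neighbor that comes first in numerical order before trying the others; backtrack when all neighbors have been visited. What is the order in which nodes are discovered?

9, 2, 4, 11, 12, 10, 3, 0, 1, 7, 8, 6, 13, 5

Visit 9
9 → 2
2 → 4
4 → 11
11 → 12
12 → 10
10 → 3
3 → 0
0 → 1
1 → 7
1 → 8
0 → 6
2 → 13
13 → 5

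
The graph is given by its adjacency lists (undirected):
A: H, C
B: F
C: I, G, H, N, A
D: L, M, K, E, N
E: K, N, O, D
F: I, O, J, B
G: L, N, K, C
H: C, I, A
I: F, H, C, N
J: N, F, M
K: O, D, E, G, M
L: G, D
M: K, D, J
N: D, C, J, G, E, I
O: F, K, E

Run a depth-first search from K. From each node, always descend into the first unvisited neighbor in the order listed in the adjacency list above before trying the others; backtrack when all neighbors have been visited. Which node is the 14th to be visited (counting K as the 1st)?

A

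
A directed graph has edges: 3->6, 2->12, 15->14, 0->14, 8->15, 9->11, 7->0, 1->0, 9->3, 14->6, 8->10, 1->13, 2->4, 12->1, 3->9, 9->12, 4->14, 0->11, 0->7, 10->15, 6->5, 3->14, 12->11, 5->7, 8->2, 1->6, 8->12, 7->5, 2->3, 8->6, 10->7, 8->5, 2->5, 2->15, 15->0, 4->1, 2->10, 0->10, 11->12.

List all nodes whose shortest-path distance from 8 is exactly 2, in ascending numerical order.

0, 1, 3, 4, 7, 11, 14

Level 0: 8
Level 1: 2, 5, 6, 10, 12, 15
Level 2: 0, 1, 3, 4, 7, 11, 14
Level 3: 9, 13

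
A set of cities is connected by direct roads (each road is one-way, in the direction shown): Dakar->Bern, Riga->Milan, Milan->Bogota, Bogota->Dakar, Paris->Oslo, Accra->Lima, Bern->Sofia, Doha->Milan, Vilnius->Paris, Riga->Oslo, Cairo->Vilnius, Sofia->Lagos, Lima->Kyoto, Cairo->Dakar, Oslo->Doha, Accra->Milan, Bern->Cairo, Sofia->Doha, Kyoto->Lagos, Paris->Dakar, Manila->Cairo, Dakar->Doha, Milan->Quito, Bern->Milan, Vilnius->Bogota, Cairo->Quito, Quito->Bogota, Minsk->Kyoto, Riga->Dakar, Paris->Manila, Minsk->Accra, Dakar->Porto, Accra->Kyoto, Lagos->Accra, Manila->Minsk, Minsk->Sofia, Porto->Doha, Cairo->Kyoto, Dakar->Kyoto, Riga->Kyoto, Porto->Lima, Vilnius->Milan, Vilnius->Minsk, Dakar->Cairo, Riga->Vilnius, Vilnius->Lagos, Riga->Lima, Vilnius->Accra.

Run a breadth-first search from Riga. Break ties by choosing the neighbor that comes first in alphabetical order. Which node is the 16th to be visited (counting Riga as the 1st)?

Visit Riga; enqueue Dakar, Kyoto, Lima, Milan, Oslo, Vilnius → queue [Dakar, Kyoto, Lima, Milan, Oslo, Vilnius]
Visit Dakar; enqueue Bern, Cairo, Doha, Porto → queue [Kyoto, Lima, Milan, Oslo, Vilnius, Bern, Cairo, Doha, Porto]
Visit Kyoto; enqueue Lagos → queue [Lima, Milan, Oslo, Vilnius, Bern, Cairo, Doha, Porto, Lagos]
Visit Lima → queue [Milan, Oslo, Vilnius, Bern, Cairo, Doha, Porto, Lagos]
Visit Milan; enqueue Bogota, Quito → queue [Oslo, Vilnius, Bern, Cairo, Doha, Porto, Lagos, Bogota, Quito]
Visit Oslo → queue [Vilnius, Bern, Cairo, Doha, Porto, Lagos, Bogota, Quito]
Visit Vilnius; enqueue Accra, Minsk, Paris → queue [Bern, Cairo, Doha, Porto, Lagos, Bogota, Quito, Accra, Minsk, Paris]
Visit Bern; enqueue Sofia → queue [Cairo, Doha, Porto, Lagos, Bogota, Quito, Accra, Minsk, Paris, Sofia]
Visit Cairo → queue [Doha, Porto, Lagos, Bogota, Quito, Accra, Minsk, Paris, Sofia]
Visit Doha → queue [Porto, Lagos, Bogota, Quito, Accra, Minsk, Paris, Sofia]
Visit Porto → queue [Lagos, Bogota, Quito, Accra, Minsk, Paris, Sofia]
Visit Lagos → queue [Bogota, Quito, Accra, Minsk, Paris, Sofia]
Visit Bogota → queue [Quito, Accra, Minsk, Paris, Sofia]
Visit Quito → queue [Accra, Minsk, Paris, Sofia]
Visit Accra → queue [Minsk, Paris, Sofia]
Visit Minsk → queue [Paris, Sofia]
Visit Paris; enqueue Manila → queue [Sofia, Manila]
Visit Sofia → queue [Manila]
Visit Manila → queue []

Visit order: Riga, Dakar, Kyoto, Lima, Milan, Oslo, Vilnius, Bern, Cairo, Doha, Porto, Lagos, Bogota, Quito, Accra, Minsk, Paris, Sofia, Manila

Minsk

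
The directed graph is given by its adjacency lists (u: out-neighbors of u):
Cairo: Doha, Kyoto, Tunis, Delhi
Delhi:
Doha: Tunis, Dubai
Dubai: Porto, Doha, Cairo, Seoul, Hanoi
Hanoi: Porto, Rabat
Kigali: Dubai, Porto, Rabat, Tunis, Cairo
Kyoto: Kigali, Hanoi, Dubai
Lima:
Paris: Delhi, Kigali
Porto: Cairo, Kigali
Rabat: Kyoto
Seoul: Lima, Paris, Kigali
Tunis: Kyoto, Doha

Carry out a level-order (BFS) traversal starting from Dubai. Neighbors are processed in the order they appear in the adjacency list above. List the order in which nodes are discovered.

Visit Dubai; enqueue Porto, Doha, Cairo, Seoul, Hanoi → queue [Porto, Doha, Cairo, Seoul, Hanoi]
Visit Porto; enqueue Kigali → queue [Doha, Cairo, Seoul, Hanoi, Kigali]
Visit Doha; enqueue Tunis → queue [Cairo, Seoul, Hanoi, Kigali, Tunis]
Visit Cairo; enqueue Kyoto, Delhi → queue [Seoul, Hanoi, Kigali, Tunis, Kyoto, Delhi]
Visit Seoul; enqueue Lima, Paris → queue [Hanoi, Kigali, Tunis, Kyoto, Delhi, Lima, Paris]
Visit Hanoi; enqueue Rabat → queue [Kigali, Tunis, Kyoto, Delhi, Lima, Paris, Rabat]
Visit Kigali → queue [Tunis, Kyoto, Delhi, Lima, Paris, Rabat]
Visit Tunis → queue [Kyoto, Delhi, Lima, Paris, Rabat]
Visit Kyoto → queue [Delhi, Lima, Paris, Rabat]
Visit Delhi → queue [Lima, Paris, Rabat]
Visit Lima → queue [Paris, Rabat]
Visit Paris → queue [Rabat]
Visit Rabat → queue []

Dubai Porto Doha Cairo Seoul Hanoi Kigali Tunis Kyoto Delhi Lima Paris Rabat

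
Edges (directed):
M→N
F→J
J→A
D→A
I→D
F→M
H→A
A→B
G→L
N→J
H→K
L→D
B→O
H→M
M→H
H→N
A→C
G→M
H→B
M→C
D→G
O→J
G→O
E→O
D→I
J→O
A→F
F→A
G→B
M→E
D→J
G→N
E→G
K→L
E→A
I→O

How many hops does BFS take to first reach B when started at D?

2

Level 0: D
Level 1: A, G, I, J
Level 2: B, C, F, L, M, N, O
Level 3: E, H
Level 4: K
B first appears at level 2.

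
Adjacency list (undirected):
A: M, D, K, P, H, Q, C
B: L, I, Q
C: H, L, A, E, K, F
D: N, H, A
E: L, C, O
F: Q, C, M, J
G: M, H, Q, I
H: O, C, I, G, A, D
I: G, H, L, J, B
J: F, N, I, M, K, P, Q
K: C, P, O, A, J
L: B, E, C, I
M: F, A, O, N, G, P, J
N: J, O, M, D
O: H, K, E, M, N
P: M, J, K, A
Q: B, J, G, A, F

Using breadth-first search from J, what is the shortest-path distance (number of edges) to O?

Level 0: J
Level 1: F, I, K, M, N, P, Q
Level 2: A, B, C, D, G, H, L, O
Level 3: E
O first appears at level 2.

2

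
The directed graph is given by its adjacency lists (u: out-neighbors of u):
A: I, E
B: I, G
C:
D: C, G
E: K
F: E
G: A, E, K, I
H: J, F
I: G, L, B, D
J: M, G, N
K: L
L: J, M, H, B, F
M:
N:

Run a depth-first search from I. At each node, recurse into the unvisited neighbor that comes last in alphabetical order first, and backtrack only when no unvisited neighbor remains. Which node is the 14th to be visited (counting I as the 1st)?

Visit I
I → L
L → M
L → J
J → N
J → G
G → K
G → E
G → A
L → H
H → F
L → B
I → D
D → C

Visit order: I, L, M, J, N, G, K, E, A, H, F, B, D, C

C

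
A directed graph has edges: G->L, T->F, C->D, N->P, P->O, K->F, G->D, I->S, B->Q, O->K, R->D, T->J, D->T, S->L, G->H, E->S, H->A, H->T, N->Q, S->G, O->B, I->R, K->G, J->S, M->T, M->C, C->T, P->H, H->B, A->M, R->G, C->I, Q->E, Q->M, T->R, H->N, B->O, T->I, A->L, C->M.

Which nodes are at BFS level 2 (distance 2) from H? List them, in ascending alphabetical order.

F, I, J, L, M, O, P, Q, R

Level 0: H
Level 1: A, B, N, T
Level 2: F, I, J, L, M, O, P, Q, R
Level 3: C, D, E, G, K, S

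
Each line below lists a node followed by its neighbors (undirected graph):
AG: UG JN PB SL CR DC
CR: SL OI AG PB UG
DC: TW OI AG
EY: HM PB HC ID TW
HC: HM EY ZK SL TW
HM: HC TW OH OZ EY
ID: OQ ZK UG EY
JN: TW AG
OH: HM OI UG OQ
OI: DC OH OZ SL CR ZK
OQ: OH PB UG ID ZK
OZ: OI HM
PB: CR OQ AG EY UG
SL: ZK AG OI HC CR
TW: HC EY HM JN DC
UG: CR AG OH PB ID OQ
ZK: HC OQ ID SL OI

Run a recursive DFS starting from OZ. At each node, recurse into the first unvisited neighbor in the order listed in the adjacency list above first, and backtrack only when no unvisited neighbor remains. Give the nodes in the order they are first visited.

Visit OZ
OZ → OI
OI → DC
DC → TW
TW → HC
HC → HM
HM → OH
OH → UG
UG → CR
CR → SL
SL → ZK
ZK → OQ
OQ → PB
PB → AG
AG → JN
PB → EY
EY → ID

OZ, OI, DC, TW, HC, HM, OH, UG, CR, SL, ZK, OQ, PB, AG, JN, EY, ID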